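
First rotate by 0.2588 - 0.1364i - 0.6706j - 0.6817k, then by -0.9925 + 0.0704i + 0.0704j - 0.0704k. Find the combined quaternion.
-0.248 + 0.0584i + 0.7414j + 0.6208k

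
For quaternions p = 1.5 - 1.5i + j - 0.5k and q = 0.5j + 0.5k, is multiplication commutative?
No: pq = -0.25 + 0.75i + 1.5j ≠ -0.25 - 0.75i + 1.5k = qp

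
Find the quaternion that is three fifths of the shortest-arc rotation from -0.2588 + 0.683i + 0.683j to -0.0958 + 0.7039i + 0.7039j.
-0.1616 + 0.6978i + 0.6978j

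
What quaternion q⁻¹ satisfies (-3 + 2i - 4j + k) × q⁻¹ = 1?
-0.1 - 0.0667i + 0.1333j - 0.0333k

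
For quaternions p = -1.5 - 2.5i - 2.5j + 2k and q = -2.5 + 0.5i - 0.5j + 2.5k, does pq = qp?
No: pq = -1.25 + 0.25i + 14.25j - 6.25k ≠ -1.25 + 10.75i - 0.25j - 11.25k = qp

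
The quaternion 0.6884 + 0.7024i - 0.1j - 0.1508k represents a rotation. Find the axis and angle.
axis = (0.9684, -0.1379, -0.2079), θ = 93°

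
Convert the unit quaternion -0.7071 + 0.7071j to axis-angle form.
axis = (0, 1, 0), θ = 3π/2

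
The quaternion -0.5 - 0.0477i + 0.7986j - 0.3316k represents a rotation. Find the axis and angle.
axis = (-0.0551, 0.9221, -0.3829), θ = 4π/3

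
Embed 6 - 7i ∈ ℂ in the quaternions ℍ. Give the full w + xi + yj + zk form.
6 - 7i + 0j + 0k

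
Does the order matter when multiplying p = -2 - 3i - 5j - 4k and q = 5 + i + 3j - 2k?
Yes: pq = 5i - 41j - 20k ≠ -39i - 21j - 12k = qp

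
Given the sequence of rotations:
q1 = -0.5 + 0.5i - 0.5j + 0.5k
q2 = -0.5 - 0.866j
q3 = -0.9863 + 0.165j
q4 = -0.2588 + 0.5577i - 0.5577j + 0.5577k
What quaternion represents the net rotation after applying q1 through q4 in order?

q2 · q1 = -0.183 - 0.683i + 0.683j + 0.183k
q3 · q2 · q1 = 0.0678 + 0.7038i - 0.7038j - 0.0678k
q4 · q3 · q2 · q1 = -0.7648 + 0.286i + 0.5747j + 0.0554k
-0.7648 + 0.286i + 0.5747j + 0.0554k


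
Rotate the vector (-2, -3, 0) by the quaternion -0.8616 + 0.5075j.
(-0.97, -3, -1.749)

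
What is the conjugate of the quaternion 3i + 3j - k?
-3i - 3j + k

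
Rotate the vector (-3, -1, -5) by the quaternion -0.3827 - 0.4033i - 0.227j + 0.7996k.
(2.706, 5.249, -0.348)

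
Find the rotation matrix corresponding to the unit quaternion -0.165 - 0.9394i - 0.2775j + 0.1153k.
[[0.8194, 0.5594, -0.1251], [0.4833, -0.7915, -0.374], [-0.3082, 0.246, -0.919]]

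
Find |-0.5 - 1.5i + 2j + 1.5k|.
2.958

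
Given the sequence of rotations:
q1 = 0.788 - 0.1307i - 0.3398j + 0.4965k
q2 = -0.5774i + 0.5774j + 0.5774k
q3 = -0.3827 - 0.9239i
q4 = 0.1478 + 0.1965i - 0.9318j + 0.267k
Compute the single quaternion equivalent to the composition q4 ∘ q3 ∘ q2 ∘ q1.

q2 · q1 = -0.1659 + 0.0279i + 0.6662j + 0.7267k
q3 · q2 · q1 = 0.0893 + 0.1426i + 0.4164j - 0.8936k
q4 · q3 · q2 · q1 = 0.6118 + 0.7601i + 0.192j + 0.1065k
0.6118 + 0.7601i + 0.192j + 0.1065k


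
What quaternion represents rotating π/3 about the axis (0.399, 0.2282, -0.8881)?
0.866 + 0.1995i + 0.1141j - 0.4441k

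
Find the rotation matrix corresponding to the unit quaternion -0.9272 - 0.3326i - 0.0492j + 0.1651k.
[[0.9406, 0.3389, -0.0186], [-0.2734, 0.7242, -0.633], [-0.2011, 0.6005, 0.7739]]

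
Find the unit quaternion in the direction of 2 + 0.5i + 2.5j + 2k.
0.5252 + 0.1313i + 0.6565j + 0.5252k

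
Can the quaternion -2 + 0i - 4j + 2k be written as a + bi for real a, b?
No. The quaternion -2 - 4j + 2k has j-coefficient y = -4 and k-coefficient z = 2, not both zero, so it does not lie in the complex subalgebra spanned by 1 and i.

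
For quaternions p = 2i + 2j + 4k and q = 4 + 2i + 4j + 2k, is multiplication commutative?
No: pq = -20 - 4i + 12j + 20k ≠ -20 + 20i + 4j + 12k = qp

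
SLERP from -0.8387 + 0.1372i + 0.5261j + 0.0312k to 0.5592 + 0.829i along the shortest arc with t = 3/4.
-0.7375 - 0.6542i + 0.1673j + 0.0099k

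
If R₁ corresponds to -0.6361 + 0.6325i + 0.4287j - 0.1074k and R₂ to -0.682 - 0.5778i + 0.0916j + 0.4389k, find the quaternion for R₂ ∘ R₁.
0.8071 - 0.2618i - 0.1351j - 0.5116k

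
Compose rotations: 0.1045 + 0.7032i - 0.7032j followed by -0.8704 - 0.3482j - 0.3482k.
-0.3358 - 0.8569i + 0.3308j + 0.2085k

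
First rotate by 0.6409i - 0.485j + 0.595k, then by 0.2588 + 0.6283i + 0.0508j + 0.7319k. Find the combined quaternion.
-0.8135 + 0.5511i - 0.0303j - 0.1833k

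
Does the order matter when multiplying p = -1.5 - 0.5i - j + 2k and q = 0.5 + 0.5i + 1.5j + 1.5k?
Yes: pq = -2 - 5.5i - j - 1.5k ≠ -2 + 3.5i - 4.5j - k = qp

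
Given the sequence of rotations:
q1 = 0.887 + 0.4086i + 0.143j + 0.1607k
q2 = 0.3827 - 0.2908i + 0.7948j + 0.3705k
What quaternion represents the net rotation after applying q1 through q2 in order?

q2 · q1 = 0.2851 - 0.0268i + 0.9578j + 0.0238k
0.2851 - 0.0268i + 0.9578j + 0.0238k


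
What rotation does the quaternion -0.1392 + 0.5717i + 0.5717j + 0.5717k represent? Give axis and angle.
axis = (√3/3, √3/3, √3/3), θ = 196°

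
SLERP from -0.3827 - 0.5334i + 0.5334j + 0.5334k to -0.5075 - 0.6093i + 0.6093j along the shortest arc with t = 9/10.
-0.5019 - 0.6103i + 0.6103j + 0.0563k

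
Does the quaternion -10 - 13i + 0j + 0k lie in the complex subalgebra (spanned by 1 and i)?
Yes. The quaternion -10 - 13i has j- and k-coefficients y = z = 0, so it lies in the complex subalgebra spanned by 1 and i.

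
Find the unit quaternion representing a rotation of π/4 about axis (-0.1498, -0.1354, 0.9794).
0.9239 - 0.0573i - 0.0518j + 0.3748k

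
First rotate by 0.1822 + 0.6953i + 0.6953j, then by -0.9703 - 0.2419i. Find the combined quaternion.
-0.0086 - 0.7187i - 0.6746j - 0.1682k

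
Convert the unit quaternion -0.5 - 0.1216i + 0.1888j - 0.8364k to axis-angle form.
axis = (-0.1404, 0.218, -0.9658), θ = 4π/3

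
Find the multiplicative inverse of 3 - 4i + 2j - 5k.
0.0556 + 0.0741i - 0.037j + 0.0926k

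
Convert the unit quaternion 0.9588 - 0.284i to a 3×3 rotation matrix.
[[1, 0, 0], [0, 0.8387, 0.5446], [0, -0.5446, 0.8387]]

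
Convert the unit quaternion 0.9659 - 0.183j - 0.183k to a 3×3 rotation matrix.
[[0.866, 0.3535, -0.3535], [-0.3535, 0.933, 0.067], [0.3535, 0.067, 0.933]]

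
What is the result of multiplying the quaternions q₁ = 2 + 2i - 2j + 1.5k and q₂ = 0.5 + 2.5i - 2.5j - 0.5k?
-8.25 + 10.75i - 1.25j - 0.25k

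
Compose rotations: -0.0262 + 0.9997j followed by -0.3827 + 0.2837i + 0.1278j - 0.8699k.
-0.1177 + 0.8622i - 0.3859j + 0.3064k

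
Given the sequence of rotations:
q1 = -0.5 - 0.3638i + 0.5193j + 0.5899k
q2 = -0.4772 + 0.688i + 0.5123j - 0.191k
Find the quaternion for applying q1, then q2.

q2 · q1 = 0.3355 + 0.231i - 0.8403j + 0.3577k
0.3355 + 0.231i - 0.8403j + 0.3577k


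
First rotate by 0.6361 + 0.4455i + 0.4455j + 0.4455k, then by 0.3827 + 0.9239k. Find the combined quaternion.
-0.1682 - 0.2411i + 0.5821j + 0.7582k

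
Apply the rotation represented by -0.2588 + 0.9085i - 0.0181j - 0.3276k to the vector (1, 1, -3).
(2.34, -2.175, 0.891)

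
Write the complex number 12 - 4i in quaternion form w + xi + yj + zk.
12 - 4i + 0j + 0k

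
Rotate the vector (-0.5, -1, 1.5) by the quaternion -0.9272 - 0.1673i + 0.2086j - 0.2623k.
(-0.28, -1.644, 0.847)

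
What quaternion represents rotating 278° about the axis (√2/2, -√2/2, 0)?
-0.7547 + 0.4639i - 0.4639j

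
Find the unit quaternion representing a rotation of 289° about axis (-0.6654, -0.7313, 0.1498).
-0.8141 - 0.3864i - 0.4247j + 0.087k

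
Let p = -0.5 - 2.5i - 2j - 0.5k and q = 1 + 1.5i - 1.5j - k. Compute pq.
-0.25 - 2i - 4.5j + 6.75k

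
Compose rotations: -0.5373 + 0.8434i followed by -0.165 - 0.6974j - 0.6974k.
0.0887 - 0.1392i - 0.2135j + 0.9629k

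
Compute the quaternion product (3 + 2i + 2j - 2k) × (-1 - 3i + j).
1 - 9i + 7j + 10k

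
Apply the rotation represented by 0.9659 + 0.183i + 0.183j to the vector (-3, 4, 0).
(-2.531, 3.531, 2.475)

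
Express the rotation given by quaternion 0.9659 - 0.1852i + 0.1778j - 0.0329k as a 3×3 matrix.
[[0.9346, -0.0023, 0.3557], [-0.1294, 0.9292, 0.3461], [-0.3313, -0.3695, 0.8682]]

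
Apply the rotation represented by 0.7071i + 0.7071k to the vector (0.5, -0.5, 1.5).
(1.5, 0.5, 0.5)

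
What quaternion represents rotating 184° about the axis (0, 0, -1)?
-0.0349 - 0.9994k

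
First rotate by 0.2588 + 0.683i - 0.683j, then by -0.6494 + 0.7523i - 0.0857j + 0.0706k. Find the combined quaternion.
-0.7404 - 0.2006i + 0.4696j - 0.437k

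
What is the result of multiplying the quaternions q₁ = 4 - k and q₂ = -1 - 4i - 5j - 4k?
-8 - 21i - 16j - 15k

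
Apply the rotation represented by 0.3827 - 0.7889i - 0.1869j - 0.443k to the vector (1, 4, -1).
(2.518, -3.362, -0.596)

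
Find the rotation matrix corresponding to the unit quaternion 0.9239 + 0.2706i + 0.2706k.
[[0.8536, -0.5, 0.1464], [0.5, 0.7071, -0.5], [0.1464, 0.5, 0.8536]]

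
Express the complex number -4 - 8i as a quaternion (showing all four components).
-4 - 8i + 0j + 0k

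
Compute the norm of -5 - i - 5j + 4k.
√67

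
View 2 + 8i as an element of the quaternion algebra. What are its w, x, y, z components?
2 + 8i + 0j + 0k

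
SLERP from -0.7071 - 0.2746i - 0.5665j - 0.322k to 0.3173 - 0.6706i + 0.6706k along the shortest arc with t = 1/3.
-0.7002 + 0.0758i - 0.4496j - 0.5493k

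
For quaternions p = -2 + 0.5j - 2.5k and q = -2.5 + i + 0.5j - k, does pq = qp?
No: pq = 2.25 - 1.25i - 4.75j + 7.75k ≠ 2.25 - 2.75i + 0.25j + 8.75k = qp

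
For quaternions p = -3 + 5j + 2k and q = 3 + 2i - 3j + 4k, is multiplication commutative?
No: pq = -2 + 20i + 28j - 16k ≠ -2 - 32i + 20j + 4k = qp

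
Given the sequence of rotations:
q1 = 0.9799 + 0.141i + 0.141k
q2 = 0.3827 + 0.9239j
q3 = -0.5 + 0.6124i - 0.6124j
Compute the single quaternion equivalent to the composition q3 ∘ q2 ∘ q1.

q2 · q1 = 0.375 + 0.1842i + 0.9053j - 0.0763k
q3 · q2 · q1 = 0.2541 + 0.1843i - 0.6356j + 0.7054k
0.2541 + 0.1843i - 0.6356j + 0.7054k


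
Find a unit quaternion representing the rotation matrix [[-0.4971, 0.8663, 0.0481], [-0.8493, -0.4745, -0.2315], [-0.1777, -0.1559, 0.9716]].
-0.5 - 0.0378i - 0.1129j + 0.8578k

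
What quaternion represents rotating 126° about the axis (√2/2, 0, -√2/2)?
0.454 + 0.63i - 0.63k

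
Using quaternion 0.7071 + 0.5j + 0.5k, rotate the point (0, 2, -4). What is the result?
(-4.243, -1, -1)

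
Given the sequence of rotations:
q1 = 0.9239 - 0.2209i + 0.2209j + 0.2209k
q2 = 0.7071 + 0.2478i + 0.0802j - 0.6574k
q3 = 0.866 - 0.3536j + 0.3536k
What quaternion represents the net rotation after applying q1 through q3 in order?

q2 · q1 = 0.8355 + 0.2357i + 0.3208j - 0.3787k
q3 · q2 · q1 = 0.9709 + 0.2246i + 0.0657j + 0.0508k
0.9709 + 0.2246i + 0.0657j + 0.0508k


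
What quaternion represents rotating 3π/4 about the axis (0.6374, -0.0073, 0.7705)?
0.3827 + 0.5889i - 0.0067j + 0.7118k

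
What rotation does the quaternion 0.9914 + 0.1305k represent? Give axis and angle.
axis = (0, 0, 1), θ = 15°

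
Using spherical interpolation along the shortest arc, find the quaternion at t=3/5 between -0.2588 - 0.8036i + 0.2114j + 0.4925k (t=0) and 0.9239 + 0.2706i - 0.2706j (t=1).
-0.7455 - 0.5584i + 0.2817j + 0.2301k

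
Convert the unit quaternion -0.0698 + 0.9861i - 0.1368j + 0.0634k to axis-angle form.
axis = (0.9885, -0.1371, 0.0636), θ = 188°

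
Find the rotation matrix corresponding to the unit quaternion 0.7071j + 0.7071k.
[[-1, 0, 0], [0, 0, 1], [0, 1, 0]]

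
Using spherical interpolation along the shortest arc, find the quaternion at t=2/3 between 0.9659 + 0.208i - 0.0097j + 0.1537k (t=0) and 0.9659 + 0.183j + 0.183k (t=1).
0.9748 + 0.0702i + 0.1197j + 0.1748k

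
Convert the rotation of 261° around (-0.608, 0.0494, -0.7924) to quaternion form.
-0.6494 - 0.4623i + 0.0376j - 0.6025k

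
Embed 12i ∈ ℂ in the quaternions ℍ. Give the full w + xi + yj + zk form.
0 + 12i + 0j + 0k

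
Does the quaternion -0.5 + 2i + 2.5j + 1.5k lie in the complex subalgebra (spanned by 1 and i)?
No. The quaternion -0.5 + 2i + 2.5j + 1.5k has j-coefficient y = 2.5 and k-coefficient z = 1.5, not both zero, so it does not lie in the complex subalgebra spanned by 1 and i.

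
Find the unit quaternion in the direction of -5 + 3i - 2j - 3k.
-0.7293 + 0.4376i - 0.2917j - 0.4376k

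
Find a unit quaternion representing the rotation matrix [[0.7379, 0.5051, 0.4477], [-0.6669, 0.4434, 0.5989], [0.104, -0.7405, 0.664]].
0.8434 - 0.397i + 0.1019j - 0.3474k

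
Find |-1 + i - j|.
√3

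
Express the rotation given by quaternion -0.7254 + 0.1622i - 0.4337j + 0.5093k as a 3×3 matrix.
[[0.105, 0.5982, 0.7944], [-0.8796, 0.4286, -0.2064], [-0.464, -0.6771, 0.5712]]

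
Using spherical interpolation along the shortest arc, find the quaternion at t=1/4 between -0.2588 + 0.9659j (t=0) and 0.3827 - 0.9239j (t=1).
-0.2903 + 0.9569j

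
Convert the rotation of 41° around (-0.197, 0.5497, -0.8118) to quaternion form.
0.9367 - 0.069i + 0.1925j - 0.2843k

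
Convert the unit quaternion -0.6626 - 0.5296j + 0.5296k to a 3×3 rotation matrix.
[[-0.1219, 0.7018, 0.7018], [-0.7018, 0.439, -0.561], [-0.7018, -0.561, 0.439]]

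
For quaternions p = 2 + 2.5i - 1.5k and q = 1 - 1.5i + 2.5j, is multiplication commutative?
No: pq = 5.75 + 3.25i + 7.25j + 4.75k ≠ 5.75 - 4.25i + 2.75j - 7.75k = qp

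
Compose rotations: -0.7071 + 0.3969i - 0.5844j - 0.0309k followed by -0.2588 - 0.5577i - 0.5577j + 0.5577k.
0.0957 + 0.6348i + 0.7497j + 0.1609k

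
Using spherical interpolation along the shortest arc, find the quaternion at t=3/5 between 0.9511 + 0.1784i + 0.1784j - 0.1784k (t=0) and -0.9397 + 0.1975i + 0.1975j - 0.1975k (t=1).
0.9965 - 0.0483i - 0.0483j + 0.0483k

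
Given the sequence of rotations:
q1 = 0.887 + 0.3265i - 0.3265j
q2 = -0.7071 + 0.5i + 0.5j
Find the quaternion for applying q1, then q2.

q2 · q1 = -0.6272 + 0.2126i + 0.6744j - 0.3265k
-0.6272 + 0.2126i + 0.6744j - 0.3265k


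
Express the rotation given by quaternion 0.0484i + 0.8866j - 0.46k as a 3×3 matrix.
[[-0.9953, 0.0858, -0.0445], [0.0858, 0.5721, -0.8157], [-0.0445, -0.8157, -0.5768]]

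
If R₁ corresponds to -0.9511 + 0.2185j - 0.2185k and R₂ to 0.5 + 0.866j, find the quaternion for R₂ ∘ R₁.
-0.6648 - 0.1892i - 0.7144j - 0.1092k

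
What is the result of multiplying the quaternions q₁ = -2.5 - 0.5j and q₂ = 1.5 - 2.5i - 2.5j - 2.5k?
-5 + 7.5i + 5.5j + 5k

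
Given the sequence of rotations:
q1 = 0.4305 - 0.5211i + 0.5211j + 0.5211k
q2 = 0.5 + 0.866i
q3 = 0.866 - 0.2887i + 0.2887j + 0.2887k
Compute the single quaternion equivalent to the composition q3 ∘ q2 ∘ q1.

q2 · q1 = 0.6665 + 0.1123i - 0.1907j + 0.7118k
q3 · q2 · q1 = 0.4592 + 0.1654i + 0.2652j + 0.8315k
0.4592 + 0.1654i + 0.2652j + 0.8315k


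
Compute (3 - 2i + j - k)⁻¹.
0.2 + 0.1333i - 0.0667j + 0.0667k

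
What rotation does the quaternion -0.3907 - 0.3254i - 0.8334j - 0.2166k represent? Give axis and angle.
axis = (-0.3535, -0.9054, -0.2353), θ = 226°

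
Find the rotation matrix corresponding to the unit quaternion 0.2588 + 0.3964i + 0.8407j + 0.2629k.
[[-0.5518, 0.5304, 0.6436], [0.8026, 0.5475, 0.2369], [-0.2267, 0.6472, -0.7278]]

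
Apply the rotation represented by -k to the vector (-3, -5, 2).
(3, 5, 2)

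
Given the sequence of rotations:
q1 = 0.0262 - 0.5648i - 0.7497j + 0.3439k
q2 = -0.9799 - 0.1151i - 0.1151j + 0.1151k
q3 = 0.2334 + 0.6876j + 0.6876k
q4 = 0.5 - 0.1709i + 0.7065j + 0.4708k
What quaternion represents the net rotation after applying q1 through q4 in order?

q2 · q1 = -0.2166 + 0.5971i + 0.7062j - 0.3127k
q3 · q2 · q1 = -0.3211 - 0.5612i + 0.4265j - 0.6325k
q4 · q3 · q2 · q1 = -0.26 - 0.8734i - 0.3859j - 0.1438k
-0.26 - 0.8734i - 0.3859j - 0.1438k


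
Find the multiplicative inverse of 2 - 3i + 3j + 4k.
0.0526 + 0.0789i - 0.0789j - 0.1053k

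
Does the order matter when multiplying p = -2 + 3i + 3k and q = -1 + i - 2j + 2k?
Yes: pq = -7 + i + j - 13k ≠ -7 - 11i + 7j - k = qp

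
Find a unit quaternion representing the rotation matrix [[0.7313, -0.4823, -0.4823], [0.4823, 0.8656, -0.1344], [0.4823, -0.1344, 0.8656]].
0.9304 - 0.2592j + 0.2592k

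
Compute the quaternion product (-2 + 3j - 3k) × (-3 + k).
9 + 3i - 9j + 7k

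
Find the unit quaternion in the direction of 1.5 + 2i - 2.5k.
0.4243 + 0.5657i - 0.7071k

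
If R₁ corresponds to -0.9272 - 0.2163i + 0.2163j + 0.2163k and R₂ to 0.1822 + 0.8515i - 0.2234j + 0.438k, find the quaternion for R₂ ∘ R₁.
-0.0312 - 0.972i - 0.0324j - 0.2308k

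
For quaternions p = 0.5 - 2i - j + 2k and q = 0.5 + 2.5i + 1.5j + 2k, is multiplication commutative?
No: pq = 2.75 - 4.75i + 9.25j + 1.5k ≠ 2.75 + 5.25i - 8.75j + 2.5k = qp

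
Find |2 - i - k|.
√6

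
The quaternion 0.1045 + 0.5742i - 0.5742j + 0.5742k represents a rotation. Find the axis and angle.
axis = (√3/3, -√3/3, √3/3), θ = 168°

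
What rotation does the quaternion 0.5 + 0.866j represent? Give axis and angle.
axis = (0, 1, 0), θ = 2π/3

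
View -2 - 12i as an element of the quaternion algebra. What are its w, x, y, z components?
-2 - 12i + 0j + 0k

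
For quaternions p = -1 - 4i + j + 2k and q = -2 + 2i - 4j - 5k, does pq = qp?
No: pq = 24 + 9i - 14j + 15k ≠ 24 + 3i + 18j - 13k = qp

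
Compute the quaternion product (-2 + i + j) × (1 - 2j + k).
2i + 4j - 4k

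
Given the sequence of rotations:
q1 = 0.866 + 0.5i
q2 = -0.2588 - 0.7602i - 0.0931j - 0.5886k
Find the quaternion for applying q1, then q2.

q2 · q1 = 0.156 - 0.7877i - 0.3749j - 0.4632k
0.156 - 0.7877i - 0.3749j - 0.4632k


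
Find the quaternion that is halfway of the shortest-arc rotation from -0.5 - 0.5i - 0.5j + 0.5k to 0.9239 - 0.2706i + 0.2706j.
-0.8327 - 0.1342i - 0.4507j + 0.2924k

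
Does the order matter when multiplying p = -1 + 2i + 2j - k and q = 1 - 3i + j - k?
Yes: pq = 2 + 4i + 6j + 8k ≠ 2 + 6i - 4j - 8k = qp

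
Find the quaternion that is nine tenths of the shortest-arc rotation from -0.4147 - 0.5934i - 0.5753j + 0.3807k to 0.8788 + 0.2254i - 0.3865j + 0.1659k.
-0.9023 - 0.2988i + 0.292j - 0.1068k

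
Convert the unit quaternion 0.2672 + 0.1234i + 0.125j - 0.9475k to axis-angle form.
axis = (0.1281, 0.1297, -0.9832), θ = 149°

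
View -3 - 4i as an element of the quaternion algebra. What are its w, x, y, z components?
-3 - 4i + 0j + 0k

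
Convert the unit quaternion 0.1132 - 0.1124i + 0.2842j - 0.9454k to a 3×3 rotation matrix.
[[-0.9491, 0.1502, 0.2769], [-0.2779, -0.8128, -0.5119], [0.1482, -0.5628, 0.8132]]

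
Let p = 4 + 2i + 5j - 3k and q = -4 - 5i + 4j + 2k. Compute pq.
-20 - 6i + 7j + 53k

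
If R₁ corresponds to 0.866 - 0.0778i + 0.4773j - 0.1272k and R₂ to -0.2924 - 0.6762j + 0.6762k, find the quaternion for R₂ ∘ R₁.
0.1555 - 0.214i - 0.7778j + 0.5702k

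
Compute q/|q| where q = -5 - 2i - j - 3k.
-0.8006 - 0.3203i - 0.1601j - 0.4804k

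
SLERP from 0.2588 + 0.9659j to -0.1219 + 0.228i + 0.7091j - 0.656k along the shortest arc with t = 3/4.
-0.0239 + 0.1808i + 0.8343j - 0.5203k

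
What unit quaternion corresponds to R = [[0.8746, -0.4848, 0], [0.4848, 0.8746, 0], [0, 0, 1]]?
0.9681 + 0.2504k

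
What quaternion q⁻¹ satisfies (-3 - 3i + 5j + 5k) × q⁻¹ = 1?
-0.0441 + 0.0441i - 0.0735j - 0.0735k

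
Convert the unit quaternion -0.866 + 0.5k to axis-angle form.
axis = (0, 0, 1), θ = 5π/3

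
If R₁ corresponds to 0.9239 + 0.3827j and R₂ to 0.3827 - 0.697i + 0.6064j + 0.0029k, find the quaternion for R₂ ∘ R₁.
0.1215 - 0.6451i + 0.7067j - 0.2641k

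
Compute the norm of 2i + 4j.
√20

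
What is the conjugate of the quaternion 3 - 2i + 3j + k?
3 + 2i - 3j - k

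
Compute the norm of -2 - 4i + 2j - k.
5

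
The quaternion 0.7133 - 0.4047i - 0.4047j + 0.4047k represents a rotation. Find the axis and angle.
axis = (-√3/3, -√3/3, √3/3), θ = 89°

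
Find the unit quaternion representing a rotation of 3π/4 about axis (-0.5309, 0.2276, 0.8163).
0.3827 - 0.4905i + 0.2103j + 0.7542k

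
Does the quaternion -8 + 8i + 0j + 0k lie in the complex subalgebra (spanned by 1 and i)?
Yes. The quaternion -8 + 8i has j- and k-coefficients y = z = 0, so it lies in the complex subalgebra spanned by 1 and i.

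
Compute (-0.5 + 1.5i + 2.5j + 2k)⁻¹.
-0.0392 - 0.1176i - 0.1961j - 0.1569k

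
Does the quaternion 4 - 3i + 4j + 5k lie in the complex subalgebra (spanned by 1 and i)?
No. The quaternion 4 - 3i + 4j + 5k has j-coefficient y = 4 and k-coefficient z = 5, not both zero, so it does not lie in the complex subalgebra spanned by 1 and i.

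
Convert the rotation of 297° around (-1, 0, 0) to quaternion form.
-0.8526 - 0.5225i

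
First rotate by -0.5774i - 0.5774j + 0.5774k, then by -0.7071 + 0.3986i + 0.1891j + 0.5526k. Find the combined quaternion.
0.0203 + 0.8365i - 0.1409j - 0.5292k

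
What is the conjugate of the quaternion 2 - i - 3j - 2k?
2 + i + 3j + 2k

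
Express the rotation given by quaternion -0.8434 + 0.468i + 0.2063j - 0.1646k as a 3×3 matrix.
[[0.8607, -0.0846, -0.5021], [0.4707, 0.5078, 0.7215], [0.1939, -0.8573, 0.4768]]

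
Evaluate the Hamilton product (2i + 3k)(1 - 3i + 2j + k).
3 - 4i - 11j + 7k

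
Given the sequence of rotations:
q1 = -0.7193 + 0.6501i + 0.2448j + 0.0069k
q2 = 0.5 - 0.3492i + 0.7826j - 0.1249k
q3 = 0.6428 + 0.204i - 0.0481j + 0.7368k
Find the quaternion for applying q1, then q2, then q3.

q2 · q1 = -0.3234 + 0.6122i - 0.5193j - 0.501k
q3 · q2 · q1 = 0.0114 + 0.7343i + 0.235j - 0.6368k
0.0114 + 0.7343i + 0.235j - 0.6368k


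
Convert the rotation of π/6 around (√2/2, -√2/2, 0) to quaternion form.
0.9659 + 0.183i - 0.183j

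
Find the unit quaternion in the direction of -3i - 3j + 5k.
-0.4575i - 0.4575j + 0.7625k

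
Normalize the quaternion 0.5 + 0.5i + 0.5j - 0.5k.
0.5 + 0.5i + 0.5j - 0.5k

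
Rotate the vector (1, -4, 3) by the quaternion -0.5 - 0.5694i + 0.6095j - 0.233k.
(2.824, -3.993, -1.441)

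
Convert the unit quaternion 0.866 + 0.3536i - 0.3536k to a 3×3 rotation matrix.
[[0.7499, 0.6124, -0.2501], [-0.6124, 0.4999, -0.6124], [-0.2501, 0.6124, 0.7499]]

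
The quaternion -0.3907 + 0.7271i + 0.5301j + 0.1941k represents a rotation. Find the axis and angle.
axis = (0.7899, 0.5759, 0.2109), θ = 226°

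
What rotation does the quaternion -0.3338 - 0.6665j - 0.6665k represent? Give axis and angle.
axis = (0, -√2/2, -√2/2), θ = 219°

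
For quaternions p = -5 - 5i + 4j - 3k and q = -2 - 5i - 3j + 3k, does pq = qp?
No: pq = 6 + 38i + 37j + 26k ≠ 6 + 32i - 23j - 44k = qp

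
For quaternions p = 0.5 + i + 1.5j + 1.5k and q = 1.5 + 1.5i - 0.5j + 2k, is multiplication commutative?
No: pq = -3 + 6i + 2.25j + 0.5k ≠ -3 - 1.5i + 1.75j + 6k = qp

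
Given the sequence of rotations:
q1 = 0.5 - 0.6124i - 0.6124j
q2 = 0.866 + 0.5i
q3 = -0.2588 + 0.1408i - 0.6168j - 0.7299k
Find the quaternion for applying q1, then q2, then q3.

q2 · q1 = 0.7392 - 0.2803i - 0.5303j - 0.3062k
q3 · q2 · q1 = -0.7024 - 0.0216i - 0.071j - 0.7079k
-0.7024 - 0.0216i - 0.071j - 0.7079k


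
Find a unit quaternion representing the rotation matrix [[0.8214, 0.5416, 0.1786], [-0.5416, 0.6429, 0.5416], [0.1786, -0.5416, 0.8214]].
0.9063 - 0.2988i - 0.2988k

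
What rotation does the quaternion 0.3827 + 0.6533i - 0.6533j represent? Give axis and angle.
axis = (√2/2, -√2/2, 0), θ = 3π/4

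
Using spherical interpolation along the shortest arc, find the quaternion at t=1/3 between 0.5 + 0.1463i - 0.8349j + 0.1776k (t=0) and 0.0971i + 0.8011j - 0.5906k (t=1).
0.3496 + 0.0674i - 0.8718j + 0.3365k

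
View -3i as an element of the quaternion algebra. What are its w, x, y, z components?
0 - 3i + 0j + 0k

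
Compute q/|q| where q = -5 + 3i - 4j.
-0.7071 + 0.4243i - 0.5657j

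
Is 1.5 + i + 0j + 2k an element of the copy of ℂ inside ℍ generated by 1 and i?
No. The quaternion 1.5 + i + 2k has j-coefficient y = 0 and k-coefficient z = 2, not both zero, so it does not lie in the complex subalgebra spanned by 1 and i.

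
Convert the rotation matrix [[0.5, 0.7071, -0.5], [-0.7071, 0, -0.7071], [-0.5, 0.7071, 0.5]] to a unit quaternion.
0.7071 + 0.5i - 0.5k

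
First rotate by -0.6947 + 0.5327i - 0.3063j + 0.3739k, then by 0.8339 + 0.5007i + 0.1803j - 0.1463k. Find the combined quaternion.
-0.7361 + 0.119i - 0.6458j + 0.164k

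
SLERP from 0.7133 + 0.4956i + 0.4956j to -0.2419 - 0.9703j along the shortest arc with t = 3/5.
0.4748 + 0.2205i + 0.852j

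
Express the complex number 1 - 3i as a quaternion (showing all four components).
1 - 3i + 0j + 0k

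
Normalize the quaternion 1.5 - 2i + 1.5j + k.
0.4867 - 0.6489i + 0.4867j + 0.3244k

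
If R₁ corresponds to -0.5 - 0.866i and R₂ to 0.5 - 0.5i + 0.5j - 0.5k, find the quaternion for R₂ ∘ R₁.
-0.683 - 0.183i + 0.183j + 0.683k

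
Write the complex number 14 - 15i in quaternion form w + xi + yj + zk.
14 - 15i + 0j + 0k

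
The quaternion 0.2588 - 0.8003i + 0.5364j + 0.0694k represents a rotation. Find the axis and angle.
axis = (-0.8285, 0.5553, 0.0718), θ = 5π/6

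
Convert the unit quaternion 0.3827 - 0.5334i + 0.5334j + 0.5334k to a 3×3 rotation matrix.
[[-0.1381, -0.9773, -0.1608], [-0.1608, -0.1381, 0.9773], [-0.9773, 0.1608, -0.1381]]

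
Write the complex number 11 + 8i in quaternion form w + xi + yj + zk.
11 + 8i + 0j + 0k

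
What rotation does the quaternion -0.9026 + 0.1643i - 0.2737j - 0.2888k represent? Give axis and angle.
axis = (0.3817, -0.6358, -0.6709), θ = 309°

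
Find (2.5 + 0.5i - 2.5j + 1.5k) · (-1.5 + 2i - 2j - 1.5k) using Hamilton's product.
-7.5 + 11i + 2.5j - 2k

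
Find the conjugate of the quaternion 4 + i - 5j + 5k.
4 - i + 5j - 5k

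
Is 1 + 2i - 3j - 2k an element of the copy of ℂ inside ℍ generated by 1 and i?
No. The quaternion 1 + 2i - 3j - 2k has j-coefficient y = -3 and k-coefficient z = -2, not both zero, so it does not lie in the complex subalgebra spanned by 1 and i.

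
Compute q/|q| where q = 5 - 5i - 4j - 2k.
0.5976 - 0.5976i - 0.4781j - 0.239k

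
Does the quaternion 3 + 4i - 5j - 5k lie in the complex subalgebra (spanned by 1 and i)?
No. The quaternion 3 + 4i - 5j - 5k has j-coefficient y = -5 and k-coefficient z = -5, not both zero, so it does not lie in the complex subalgebra spanned by 1 and i.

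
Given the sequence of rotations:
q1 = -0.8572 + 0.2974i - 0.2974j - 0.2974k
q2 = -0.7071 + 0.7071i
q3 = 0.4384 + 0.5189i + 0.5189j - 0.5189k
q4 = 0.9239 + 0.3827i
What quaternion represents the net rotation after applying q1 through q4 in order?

q2 · q1 = 0.3958 - 0.8164i + 0.4206j
q3 · q2 · q1 = 0.3789 + 0.0657i + 0.8134j + 0.4365k
q4 · q3 · q2 · q1 = 0.3249 + 0.2057i + 0.5845j + 0.7146k
0.3249 + 0.2057i + 0.5845j + 0.7146k


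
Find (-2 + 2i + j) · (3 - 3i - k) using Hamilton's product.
11i + 5j + 5k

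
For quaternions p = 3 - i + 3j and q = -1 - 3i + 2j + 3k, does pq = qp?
No: pq = -12 + i + 6j + 16k ≠ -12 - 17i + 2k = qp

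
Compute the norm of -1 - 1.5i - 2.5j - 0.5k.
3.122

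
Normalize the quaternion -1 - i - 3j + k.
-0.2887 - 0.2887i - 0.866j + 0.2887k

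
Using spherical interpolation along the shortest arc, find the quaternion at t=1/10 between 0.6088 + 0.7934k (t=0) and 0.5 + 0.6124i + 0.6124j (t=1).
0.6455 + 0.0809i + 0.0809j + 0.7552k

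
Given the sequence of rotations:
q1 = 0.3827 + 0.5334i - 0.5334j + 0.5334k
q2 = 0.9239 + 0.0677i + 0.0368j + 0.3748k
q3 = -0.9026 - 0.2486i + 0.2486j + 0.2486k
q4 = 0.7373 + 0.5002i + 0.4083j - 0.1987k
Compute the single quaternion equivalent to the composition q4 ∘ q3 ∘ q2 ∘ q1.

q2 · q1 = 0.1372 + 0.7383i - 0.3149j + 0.5805k
q3 · q2 · q1 = -0.0063 - 0.4779i + 0.6462j - 0.5951k
q4 · q3 · q2 · q1 = -0.1477 - 0.4701i + 0.8665j + 0.0808k
-0.1477 - 0.4701i + 0.8665j + 0.0808k


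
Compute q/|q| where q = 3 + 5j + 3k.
0.4575 + 0.7625j + 0.4575k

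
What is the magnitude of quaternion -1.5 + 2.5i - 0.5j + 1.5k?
√11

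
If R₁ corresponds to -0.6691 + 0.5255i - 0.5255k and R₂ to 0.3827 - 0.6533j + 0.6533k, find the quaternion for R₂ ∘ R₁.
0.0872 + 0.5444i + 0.7804j - 0.2949k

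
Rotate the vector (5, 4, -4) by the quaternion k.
(-5, -4, -4)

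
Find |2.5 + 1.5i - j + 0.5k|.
3.122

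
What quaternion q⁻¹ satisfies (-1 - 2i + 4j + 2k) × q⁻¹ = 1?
-0.04 + 0.08i - 0.16j - 0.08k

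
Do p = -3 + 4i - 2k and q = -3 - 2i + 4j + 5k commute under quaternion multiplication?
No: pq = 27 + 2i - 28j + 7k ≠ 27 - 14i + 4j - 25k = qp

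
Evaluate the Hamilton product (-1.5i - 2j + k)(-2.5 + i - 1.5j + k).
-2.5 + 3.25i + 7.5j + 1.75k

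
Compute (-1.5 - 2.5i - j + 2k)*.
-1.5 + 2.5i + j - 2k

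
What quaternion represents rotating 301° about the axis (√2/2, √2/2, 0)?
-0.8704 + 0.3482i + 0.3482j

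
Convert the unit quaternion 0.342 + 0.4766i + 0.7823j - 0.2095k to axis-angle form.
axis = (0.5072, 0.8325, -0.2229), θ = 140°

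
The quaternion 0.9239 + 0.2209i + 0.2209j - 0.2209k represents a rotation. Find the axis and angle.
axis = (√3/3, √3/3, -√3/3), θ = π/4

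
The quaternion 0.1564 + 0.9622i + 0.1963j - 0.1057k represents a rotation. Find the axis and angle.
axis = (0.9742, 0.1987, -0.107), θ = 162°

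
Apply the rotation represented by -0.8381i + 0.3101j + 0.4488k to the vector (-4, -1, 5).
(-4.861, 4.279, -0.255)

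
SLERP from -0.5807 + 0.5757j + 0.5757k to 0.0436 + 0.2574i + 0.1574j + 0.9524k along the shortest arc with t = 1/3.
-0.4029 + 0.0974i + 0.4753j + 0.7761k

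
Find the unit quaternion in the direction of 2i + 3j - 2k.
0.4851i + 0.7276j - 0.4851k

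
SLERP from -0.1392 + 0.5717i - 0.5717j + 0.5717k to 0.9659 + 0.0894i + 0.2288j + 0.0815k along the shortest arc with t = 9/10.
-0.9532 - 0.0053i - 0.3022j + 0.0023k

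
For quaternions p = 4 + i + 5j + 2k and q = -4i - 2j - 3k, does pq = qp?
No: pq = 20 - 27i - 13j + 6k ≠ 20 - 5i - 3j - 30k = qp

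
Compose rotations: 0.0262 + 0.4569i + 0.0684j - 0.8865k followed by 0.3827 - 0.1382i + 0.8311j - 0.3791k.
-0.3197 - 0.5396i - 0.2478j - 0.7384k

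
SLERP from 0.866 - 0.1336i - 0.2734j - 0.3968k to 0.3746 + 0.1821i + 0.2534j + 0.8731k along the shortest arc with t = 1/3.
0.5433 - 0.1964i - 0.346j - 0.7393k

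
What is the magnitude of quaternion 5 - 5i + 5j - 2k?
√79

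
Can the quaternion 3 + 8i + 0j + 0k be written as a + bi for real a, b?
Yes. The quaternion 3 + 8i has j- and k-coefficients y = z = 0, so it lies in the complex subalgebra spanned by 1 and i.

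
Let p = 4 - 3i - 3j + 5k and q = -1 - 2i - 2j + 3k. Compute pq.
-31 - 4i - 6j + 7k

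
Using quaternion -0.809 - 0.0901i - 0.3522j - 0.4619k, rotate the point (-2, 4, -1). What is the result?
(-4.039, 0.427, 2.122)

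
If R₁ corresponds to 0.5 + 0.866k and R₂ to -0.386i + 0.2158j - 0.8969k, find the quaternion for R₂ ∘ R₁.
0.7767 - 0.0061i + 0.4422j - 0.4485k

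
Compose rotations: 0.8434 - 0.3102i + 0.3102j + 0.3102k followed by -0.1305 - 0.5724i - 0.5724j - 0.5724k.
0.0675 - 0.4423i - 0.1681j - 0.8784k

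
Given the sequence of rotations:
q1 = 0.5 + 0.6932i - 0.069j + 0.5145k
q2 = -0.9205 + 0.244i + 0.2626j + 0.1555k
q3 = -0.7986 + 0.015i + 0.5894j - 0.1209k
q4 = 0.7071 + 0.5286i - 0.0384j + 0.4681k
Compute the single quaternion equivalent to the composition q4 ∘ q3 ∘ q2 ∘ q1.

q2 · q1 = -0.6913 - 0.3703i + 0.1771j - 0.5947k
q3 · q2 · q1 = 0.3813 - 0.0438i - 0.4952j + 0.7794k
q4 · q3 · q2 · q1 = -0.0911 + 0.3725i - 0.7973j + 0.4662k
-0.0911 + 0.3725i - 0.7973j + 0.4662k


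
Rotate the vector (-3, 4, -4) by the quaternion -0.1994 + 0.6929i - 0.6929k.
(2.616, -5.616, 1.616)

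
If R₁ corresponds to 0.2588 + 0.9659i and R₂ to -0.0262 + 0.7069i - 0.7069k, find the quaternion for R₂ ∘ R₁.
-0.6896 + 0.1576i - 0.6828j - 0.1829k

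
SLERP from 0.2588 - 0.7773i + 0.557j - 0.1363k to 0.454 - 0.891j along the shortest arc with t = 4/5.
-0.3323 - 0.1968i + 0.9218j - 0.0345k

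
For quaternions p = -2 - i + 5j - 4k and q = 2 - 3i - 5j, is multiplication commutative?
No: pq = 18 - 16i + 32j + 12k ≠ 18 + 24i + 8j - 28k = qp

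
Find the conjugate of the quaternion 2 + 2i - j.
2 - 2i + j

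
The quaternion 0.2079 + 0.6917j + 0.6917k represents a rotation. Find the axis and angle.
axis = (0, √2/2, √2/2), θ = 156°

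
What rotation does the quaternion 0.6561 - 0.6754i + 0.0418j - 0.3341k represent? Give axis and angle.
axis = (-0.895, 0.0554, -0.4427), θ = 98°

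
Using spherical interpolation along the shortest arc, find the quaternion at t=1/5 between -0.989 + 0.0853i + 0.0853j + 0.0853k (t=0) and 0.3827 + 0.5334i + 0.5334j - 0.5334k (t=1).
-0.973 - 0.0625i - 0.0625j + 0.2133k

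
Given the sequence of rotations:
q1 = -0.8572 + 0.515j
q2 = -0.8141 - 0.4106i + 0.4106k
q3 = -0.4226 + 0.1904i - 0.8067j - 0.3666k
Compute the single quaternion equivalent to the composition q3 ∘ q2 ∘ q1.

q2 · q1 = 0.6978 + 0.1405i - 0.4193j - 0.5634k
q3 · q2 · q1 = -0.8664 + 0.3743i - 0.33j + 0.0158k
-0.8664 + 0.3743i - 0.33j + 0.0158k


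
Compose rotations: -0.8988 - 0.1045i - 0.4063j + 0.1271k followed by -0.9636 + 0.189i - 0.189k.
0.9099 - 0.146i + 0.3872j - 0.0294k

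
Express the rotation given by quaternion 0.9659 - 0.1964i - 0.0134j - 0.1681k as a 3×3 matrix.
[[0.9431, 0.33, 0.0401], [-0.3195, 0.8663, 0.3839], [0.0919, -0.3749, 0.9225]]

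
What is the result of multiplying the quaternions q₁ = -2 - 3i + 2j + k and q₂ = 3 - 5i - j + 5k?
-24 + 12i + 18j + 6k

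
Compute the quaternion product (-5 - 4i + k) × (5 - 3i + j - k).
-36 - 6i - 12j + 6k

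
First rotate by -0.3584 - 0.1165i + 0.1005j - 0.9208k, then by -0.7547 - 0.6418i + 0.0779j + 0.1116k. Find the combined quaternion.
0.2906 + 0.235i - 0.7077j + 0.5995k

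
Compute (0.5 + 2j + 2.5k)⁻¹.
0.0476 - 0.1905j - 0.2381k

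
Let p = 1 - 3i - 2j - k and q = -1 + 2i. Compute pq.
5 + 5i + 5k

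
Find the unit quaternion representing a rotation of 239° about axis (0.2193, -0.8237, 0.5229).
-0.4924 + 0.1909i - 0.7169j + 0.4551k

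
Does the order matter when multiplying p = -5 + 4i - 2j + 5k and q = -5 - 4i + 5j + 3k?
Yes: pq = 36 - 31i - 47j - 28k ≠ 36 + 31i + 17j - 52k = qp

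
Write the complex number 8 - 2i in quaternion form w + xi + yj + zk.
8 - 2i + 0j + 0k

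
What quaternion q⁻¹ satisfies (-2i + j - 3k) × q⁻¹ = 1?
0.1429i - 0.0714j + 0.2143k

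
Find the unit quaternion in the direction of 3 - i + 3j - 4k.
0.5071 - 0.169i + 0.5071j - 0.6761k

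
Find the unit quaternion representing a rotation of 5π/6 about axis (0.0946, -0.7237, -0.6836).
0.2588 + 0.0914i - 0.699j - 0.6603k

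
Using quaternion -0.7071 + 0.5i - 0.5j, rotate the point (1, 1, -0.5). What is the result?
(-0.354, -0.354, -1.414)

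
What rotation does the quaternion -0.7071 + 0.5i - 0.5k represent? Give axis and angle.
axis = (√2/2, 0, -√2/2), θ = 3π/2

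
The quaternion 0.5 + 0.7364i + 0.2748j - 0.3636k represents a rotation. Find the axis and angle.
axis = (0.8503, 0.3173, -0.4198), θ = 2π/3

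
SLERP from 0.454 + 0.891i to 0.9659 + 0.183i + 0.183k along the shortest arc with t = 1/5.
0.6058 + 0.7945i + 0.0422k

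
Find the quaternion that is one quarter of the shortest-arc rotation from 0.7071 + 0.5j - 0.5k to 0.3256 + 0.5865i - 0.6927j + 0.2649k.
0.5013 - 0.1962i + 0.6631j - 0.5201k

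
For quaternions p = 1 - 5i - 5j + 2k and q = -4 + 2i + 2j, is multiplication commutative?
No: pq = 16 + 18i + 26j - 8k ≠ 16 + 26i + 18j - 8k = qp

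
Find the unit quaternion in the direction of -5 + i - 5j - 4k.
-0.6108 + 0.1222i - 0.6108j - 0.4887k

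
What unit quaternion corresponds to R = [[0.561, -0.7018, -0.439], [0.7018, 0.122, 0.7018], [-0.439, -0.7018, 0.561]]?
0.749 - 0.4685i + 0.4685k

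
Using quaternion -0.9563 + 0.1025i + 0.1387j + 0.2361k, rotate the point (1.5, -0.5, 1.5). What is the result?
(0.71, -0.676, 1.947)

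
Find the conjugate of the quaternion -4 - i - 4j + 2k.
-4 + i + 4j - 2k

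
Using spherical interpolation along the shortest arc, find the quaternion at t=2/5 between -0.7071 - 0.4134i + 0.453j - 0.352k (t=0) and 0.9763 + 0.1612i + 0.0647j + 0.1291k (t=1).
-0.8644 - 0.3301i + 0.2585j - 0.2776k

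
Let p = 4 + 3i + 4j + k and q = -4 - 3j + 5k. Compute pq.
-9 + 11i - 43j + 7k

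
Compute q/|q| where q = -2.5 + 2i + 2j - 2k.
-0.5852 + 0.4682i + 0.4682j - 0.4682k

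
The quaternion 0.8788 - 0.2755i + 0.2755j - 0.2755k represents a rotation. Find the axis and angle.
axis = (-√3/3, √3/3, -√3/3), θ = 57°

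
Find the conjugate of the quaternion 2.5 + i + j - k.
2.5 - i - j + k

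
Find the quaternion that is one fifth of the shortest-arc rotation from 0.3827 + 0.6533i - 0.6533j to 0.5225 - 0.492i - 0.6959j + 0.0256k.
0.4733 + 0.4501i - 0.7572j + 0.0066k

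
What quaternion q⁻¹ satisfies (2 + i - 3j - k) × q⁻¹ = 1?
0.1333 - 0.0667i + 0.2j + 0.0667k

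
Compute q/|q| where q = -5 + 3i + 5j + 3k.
-0.6063 + 0.3638i + 0.6063j + 0.3638k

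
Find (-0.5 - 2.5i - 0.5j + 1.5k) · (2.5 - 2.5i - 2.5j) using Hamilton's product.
-8.75 - 1.25i - 3.75j + 8.75k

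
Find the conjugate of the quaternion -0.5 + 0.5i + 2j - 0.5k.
-0.5 - 0.5i - 2j + 0.5k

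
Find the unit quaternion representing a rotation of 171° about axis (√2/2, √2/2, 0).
0.0785 + 0.7049i + 0.7049j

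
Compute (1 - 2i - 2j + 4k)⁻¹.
0.04 + 0.08i + 0.08j - 0.16k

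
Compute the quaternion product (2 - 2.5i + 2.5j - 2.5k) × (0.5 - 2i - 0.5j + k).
-0.25 - 4i + 7.75j + 7k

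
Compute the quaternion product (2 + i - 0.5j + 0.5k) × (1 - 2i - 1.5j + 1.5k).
2.5 - 3i - 6j + k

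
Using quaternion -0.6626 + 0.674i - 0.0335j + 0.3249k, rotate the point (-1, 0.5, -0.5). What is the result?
(-0.835, -0.02, -0.896)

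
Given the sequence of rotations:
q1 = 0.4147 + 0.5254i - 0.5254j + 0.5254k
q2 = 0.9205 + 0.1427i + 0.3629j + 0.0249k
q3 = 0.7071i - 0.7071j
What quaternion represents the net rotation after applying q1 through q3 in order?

q2 · q1 = 0.4843 + 0.7466i - 0.395j + 0.2283k
q3 · q2 · q1 = -0.8072 + 0.181i - 0.5039j + 0.2486k
-0.8072 + 0.181i - 0.5039j + 0.2486k


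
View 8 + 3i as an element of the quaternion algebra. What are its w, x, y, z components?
8 + 3i + 0j + 0k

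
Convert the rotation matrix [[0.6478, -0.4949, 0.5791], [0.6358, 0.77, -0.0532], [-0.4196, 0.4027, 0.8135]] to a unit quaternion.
0.8988 + 0.1268i + 0.2778j + 0.3145k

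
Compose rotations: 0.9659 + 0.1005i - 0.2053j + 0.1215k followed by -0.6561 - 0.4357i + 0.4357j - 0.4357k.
-0.4476 - 0.5233i + 0.5647j - 0.4549k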